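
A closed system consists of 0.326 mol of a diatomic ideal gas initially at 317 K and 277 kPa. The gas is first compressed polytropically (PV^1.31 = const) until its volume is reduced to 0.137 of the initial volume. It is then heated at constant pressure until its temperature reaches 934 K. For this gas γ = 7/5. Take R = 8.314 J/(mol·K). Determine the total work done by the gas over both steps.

V₁ = nRT₁/P₁ = 0.326×8.314×317/277 = 3.10 L.
Step 1 — Polytropic n=1.31: T₂ = T₁(V₁/V₂)^(n−1) = 317×(7.30)^0.31 = 587 K; P₂ = P₁(V₁/V₂)^n = 3740 kPa.
W = (P₁V₁−P₂V₂)/(n−1) = (277×3.10−3740×0.425)/0.31 = -2360 J.
ΔU = nCvΔT = 0.326×20.8×(587−317) = 1830 J.
Q = ΔU + W = -531 J.
State after step 1: P = 3740 kPa, V = 0.425 L, T = 587 K.
Step 2 — Isobaric: P stays 3740 kPa; V/T = const ⇒ T₂ = 934 K, V₂ = 0.676 L.
W = PΔV = 3740×(0.676−0.425) kPa·L = 940 J.
ΔU = nCvΔT = 0.326×20.8×(934−587) = 2350 J.
Q = ΔU + W = nCpΔT = 3290 J.
Net over both steps: W = -1420 J, Q = 2760 J, ΔU = 4180 J.

-1420 J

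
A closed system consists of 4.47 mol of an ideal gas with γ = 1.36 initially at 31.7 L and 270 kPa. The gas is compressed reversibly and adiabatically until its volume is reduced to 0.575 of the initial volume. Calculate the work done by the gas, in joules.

T₁ = P₁V₁/(nR) = 270×31.7/(4.47×8.314) = 230 K.
Adiabatic: TV^(γ−1) = const ⇒ T₂ = 230×(1.74)^0.360 = 281 K; PV^γ = const ⇒ P₂ = 573 kPa.
ΔU = nCvΔT = 4.47×23.1×(281−230) = 5240 J.
Q = 0 for an adiabatic process, so W = −ΔU = -5240 J.

-5240 J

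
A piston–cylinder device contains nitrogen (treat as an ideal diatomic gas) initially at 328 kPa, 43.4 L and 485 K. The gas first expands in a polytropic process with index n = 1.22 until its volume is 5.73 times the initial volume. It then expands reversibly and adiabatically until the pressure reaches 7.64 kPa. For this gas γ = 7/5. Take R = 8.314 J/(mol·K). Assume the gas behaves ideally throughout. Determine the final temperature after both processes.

207 K

n = P₁V₁/(RT₁) = 328×43.4/(8.314×485) = 3.53 mol.
Step 1 — Polytropic n=1.22: T₂ = T₁(V₁/V₂)^(n−1) = 485×(0.175)^0.22 = 330 K; P₂ = P₁(V₁/V₂)^n = 39.0 kPa.
W = (P₁V₁−P₂V₂)/(n−1) = (328×43.4−39.0×249)/0.22 = 20600 J.
ΔU = nCvΔT = 3.53×20.8×(330−485) = -11300 J.
Q = ΔU + W = 9290 J.
State after step 1: P = 39.0 kPa, V = 249 L, T = 330 K.
Step 2 — Adiabatic: T₂/T₁ = (P₂/P₁)^((γ−1)/γ) ⇒ T₂ = 330×(0.196)^0.286 = 207 K; V₂ = 797 L.
ΔU = nCvΔT = 3.53×20.8×(207−330) = -9020 J.
Q = 0 for an adiabatic process, so W = −ΔU = 9020 J.
Net over both steps: W = 29700 J, Q = 9290 J, ΔU = -20400 J.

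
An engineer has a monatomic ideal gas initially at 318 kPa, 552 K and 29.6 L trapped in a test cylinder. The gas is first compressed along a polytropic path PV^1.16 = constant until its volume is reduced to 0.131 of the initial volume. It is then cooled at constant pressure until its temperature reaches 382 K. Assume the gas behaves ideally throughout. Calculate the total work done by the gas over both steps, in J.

n = P₁V₁/(RT₁) = 318×29.6/(8.314×552) = 2.05 mol.
Step 1 — Polytropic n=1.16: T₂ = T₁(V₁/V₂)^(n−1) = 552×(7.63)^0.16 = 764 K; P₂ = P₁(V₁/V₂)^n = 3360 kPa.
W = (P₁V₁−P₂V₂)/(n−1) = (318×29.6−3360×3.88)/0.16 = -22600 J.
ΔU = nCvΔT = 2.05×12.5×(764−552) = 5430 J.
Q = ΔU + W = -17200 J.
State after step 1: P = 3360 kPa, V = 3.88 L, T = 764 K.
Step 2 — Isobaric: P stays 3360 kPa; V/T = const ⇒ T₂ = 382 K, V₂ = 1.94 L.
W = PΔV = 3360×(1.94−3.88) kPa·L = -6520 J.
ΔU = nCvΔT = 2.05×12.5×(382−764) = -9770 J.
Q = ΔU + W = nCpΔT = -16300 J.
Net over both steps: W = -29100 J, Q = -33500 J, ΔU = -4350 J.

-29100 J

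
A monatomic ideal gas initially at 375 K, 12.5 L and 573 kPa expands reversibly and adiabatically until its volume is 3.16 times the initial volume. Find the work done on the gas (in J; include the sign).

-5750 J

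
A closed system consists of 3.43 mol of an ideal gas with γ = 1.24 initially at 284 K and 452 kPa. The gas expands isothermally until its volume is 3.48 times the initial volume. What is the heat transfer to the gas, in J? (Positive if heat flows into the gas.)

V₁ = nRT₁/P₁ = 3.43×8.314×284/452 = 17.9 L.
Isothermal: T stays 284 K; PV = const ⇒ V₂ = 62.4 L, P₂ = 130 kPa.
ΔU = 0 (ideal gas, T constant).
W = nRT ln(V₂/V₁) = 3.43×8.314×284×ln(3.48) = 10100 J.
Q = ΔU + W = 10100 J.

10100 J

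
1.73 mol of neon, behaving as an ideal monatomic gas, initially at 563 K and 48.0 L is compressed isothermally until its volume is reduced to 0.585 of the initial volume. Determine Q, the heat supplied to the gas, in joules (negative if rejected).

-4340 J

P₁ = nRT₁/V₁ = 1.73×8.314×563/48.0 = 169 kPa.
Isothermal: T stays 563 K; PV = const ⇒ V₂ = 28.1 L, P₂ = 288 kPa.
ΔU = 0 (ideal gas, T constant).
W = nRT ln(V₂/V₁) = 1.73×8.314×563×ln(0.585) = -4340 J.
Q = ΔU + W = -4340 J.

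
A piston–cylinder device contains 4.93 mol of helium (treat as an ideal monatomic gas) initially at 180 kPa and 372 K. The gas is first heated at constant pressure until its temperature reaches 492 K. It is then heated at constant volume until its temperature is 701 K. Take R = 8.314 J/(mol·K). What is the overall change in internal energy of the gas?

20200 J

V₁ = nRT₁/P₁ = 4.93×8.314×372/180 = 84.7 L.
Step 1 — Isobaric: P stays 180 kPa; V/T = const ⇒ T₂ = 492 K, V₂ = 112 L.
W = PΔV = 180×(112−84.7) kPa·L = 4920 J.
ΔU = nCvΔT = 4.93×12.5×(492−372) = 7380 J.
Q = ΔU + W = nCpΔT = 12300 J.
State after step 1: P = 180 kPa, V = 112 L, T = 492 K.
Step 2 — Isochoric: V stays 112 L; P/T = const ⇒ T₂ = 701 K, P₂ = 256 kPa.
W = 0 (no volume change).
ΔU = nCvΔT = 4.93×12.5×(701−492) = 12800 J.
Q = ΔU = 12800 J.
Net over both steps: W = 4920 J, Q = 25100 J, ΔU = 20200 J.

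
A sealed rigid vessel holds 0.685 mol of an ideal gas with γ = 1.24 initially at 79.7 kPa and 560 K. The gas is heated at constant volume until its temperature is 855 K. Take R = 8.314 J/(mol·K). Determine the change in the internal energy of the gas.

7000 J

V₁ = nRT₁/P₁ = 0.685×8.314×560/79.7 = 40.0 L.
Isochoric: V stays 40.0 L; P/T = const ⇒ T₂ = 855 K, P₂ = 122 kPa.
For an ideal gas ΔU = nCvΔT with Cv = R/(γ−1) = 34.6 J/(mol·K).
ΔU = 0.685×34.6×(855−560) = 7000 J.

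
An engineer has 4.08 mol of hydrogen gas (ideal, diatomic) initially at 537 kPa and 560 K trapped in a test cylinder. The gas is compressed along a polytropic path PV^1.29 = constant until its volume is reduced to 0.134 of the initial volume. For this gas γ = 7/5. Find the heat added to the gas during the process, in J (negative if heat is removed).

V₁ = nRT₁/P₁ = 4.08×8.314×560/537 = 35.4 L.
Polytropic n=1.29: T₂ = T₁(V₁/V₂)^(n−1) = 560×(7.46)^0.29 = 1000 K; P₂ = P₁(V₁/V₂)^n = 7180 kPa.
W = (P₁V₁−P₂V₂)/(n−1) = (537×35.4−7180×4.74)/0.29 = -51800 J.
ΔU = nCvΔT = 4.08×20.8×(1000−560) = 37600 J.
Q = ΔU + W = -14300 J.

-14300 J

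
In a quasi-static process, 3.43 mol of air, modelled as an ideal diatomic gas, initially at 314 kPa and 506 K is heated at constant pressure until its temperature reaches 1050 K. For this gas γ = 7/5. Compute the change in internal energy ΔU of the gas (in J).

38800 J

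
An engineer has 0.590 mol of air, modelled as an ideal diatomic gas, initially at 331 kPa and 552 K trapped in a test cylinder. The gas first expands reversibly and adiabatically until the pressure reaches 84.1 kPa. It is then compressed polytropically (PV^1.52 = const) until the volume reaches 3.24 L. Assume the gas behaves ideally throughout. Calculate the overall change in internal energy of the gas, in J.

V₁ = nRT₁/P₁ = 0.590×8.314×552/331 = 8.18 L.
Step 1 — Adiabatic: T₂/T₁ = (P₂/P₁)^((γ−1)/γ) ⇒ T₂ = 552×(0.254)^0.286 = 373 K; V₂ = 21.8 L.
ΔU = nCvΔT = 0.590×20.8×(373−552) = -2190 J.
Q = 0 for an adiabatic process, so W = −ΔU = 2190 J.
State after step 1: P = 84.1 kPa, V = 21.8 L, T = 373 K.
Step 2 — Polytropic n=1.52: T₂ = T₁(V₁/V₂)^(n−1) = 373×(6.72)^0.52 = 1000 K; P₂ = P₁(V₁/V₂)^n = 1520 kPa.
W = (P₁V₁−P₂V₂)/(n−1) = (84.1×21.8−1520×3.24)/0.52 = -5960 J.
ΔU = nCvΔT = 0.590×20.8×(1000−373) = 7750 J.
Q = ΔU + W = 1790 J.
Net over both steps: W = -3770 J, Q = 1790 J, ΔU = 5550 J.

5550 J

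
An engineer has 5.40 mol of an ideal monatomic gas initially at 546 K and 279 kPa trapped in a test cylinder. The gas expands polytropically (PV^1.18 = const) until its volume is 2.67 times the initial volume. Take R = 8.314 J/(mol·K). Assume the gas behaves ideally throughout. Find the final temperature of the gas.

458 K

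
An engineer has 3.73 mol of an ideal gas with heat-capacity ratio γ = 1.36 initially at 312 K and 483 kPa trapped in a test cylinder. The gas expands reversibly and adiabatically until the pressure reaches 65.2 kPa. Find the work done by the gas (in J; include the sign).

11100 J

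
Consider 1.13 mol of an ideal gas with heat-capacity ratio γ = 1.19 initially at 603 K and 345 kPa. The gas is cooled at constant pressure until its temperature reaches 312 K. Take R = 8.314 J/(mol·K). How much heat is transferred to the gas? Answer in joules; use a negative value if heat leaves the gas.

V₁ = nRT₁/P₁ = 1.13×8.314×603/345 = 16.4 L.
Isobaric: P stays 345 kPa; V/T = const ⇒ T₂ = 312 K, V₂ = 8.50 L.
W = PΔV = 345×(8.50−16.4) kPa·L = -2730 J.
ΔU = nCvΔT = 1.13×43.8×(312−603) = -14400 J.
Q = ΔU + W = nCpΔT = -17100 J.

-17100 J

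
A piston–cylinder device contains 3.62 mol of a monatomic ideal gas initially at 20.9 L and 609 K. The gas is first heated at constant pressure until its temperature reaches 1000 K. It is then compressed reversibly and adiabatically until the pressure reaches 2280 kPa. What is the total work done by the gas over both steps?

P₁ = nRT₁/V₁ = 3.62×8.314×609/20.9 = 877 kPa.
Step 1 — Isobaric: P stays 877 kPa; V/T = const ⇒ T₂ = 1000 K, V₂ = 34.3 L.
W = PΔV = 877×(34.3−20.9) kPa·L = 11800 J.
ΔU = nCvΔT = 3.62×12.5×(1000−609) = 17700 J.
Q = ΔU + W = nCpΔT = 29400 J.
State after step 1: P = 877 kPa, V = 34.3 L, T = 1000 K.
Step 2 — Adiabatic: T₂/T₁ = (P₂/P₁)^((γ−1)/γ) ⇒ T₂ = 1000×(2.60)^0.400 = 1470 K; V₂ = 19.3 L.
ΔU = nCvΔT = 3.62×12.5×(1470−1000) = 21000 J.
Q = 0 for an adiabatic process, so W = −ΔU = -21000 J.
Net over both steps: W = -9250 J, Q = 29400 J, ΔU = 38700 J.

-9250 J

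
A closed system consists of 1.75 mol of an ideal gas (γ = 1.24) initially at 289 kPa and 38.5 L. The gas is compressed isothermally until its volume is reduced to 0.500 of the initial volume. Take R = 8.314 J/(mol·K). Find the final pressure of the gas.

578 kPa

T₁ = P₁V₁/(nR) = 289×38.5/(1.75×8.314) = 765 K.
Isothermal: T stays 765 K; PV = const ⇒ V₂ = 19.2 L, P₂ = 578 kPa.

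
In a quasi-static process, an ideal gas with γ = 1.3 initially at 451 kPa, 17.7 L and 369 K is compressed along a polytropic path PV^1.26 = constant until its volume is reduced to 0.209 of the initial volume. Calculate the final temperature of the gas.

Polytropic n=1.26: T₂ = T₁(V₁/V₂)^(n−1) = 369×(4.78)^0.26 = 554 K; P₂ = P₁(V₁/V₂)^n = 3240 kPa.

554 K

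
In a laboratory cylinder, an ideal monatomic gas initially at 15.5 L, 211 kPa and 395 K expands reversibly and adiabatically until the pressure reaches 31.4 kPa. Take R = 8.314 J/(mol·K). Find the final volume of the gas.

Adiabatic: T₂/T₁ = (P₂/P₁)^((γ−1)/γ) ⇒ T₂ = 395×(0.149)^0.400 = 184 K; V₂ = 48.6 L.

48.6 L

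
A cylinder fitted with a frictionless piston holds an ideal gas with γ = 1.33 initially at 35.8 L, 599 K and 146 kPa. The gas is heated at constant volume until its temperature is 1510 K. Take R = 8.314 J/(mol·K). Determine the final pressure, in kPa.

Isochoric: V stays 35.8 L; P/T = const ⇒ T₂ = 1510 K, P₂ = 368 kPa.

368 kPa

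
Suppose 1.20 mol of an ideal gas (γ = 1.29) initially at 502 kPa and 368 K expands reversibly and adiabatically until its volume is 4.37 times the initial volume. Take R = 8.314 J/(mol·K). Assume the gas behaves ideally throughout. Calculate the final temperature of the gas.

V₁ = nRT₁/P₁ = 1.20×8.314×368/502 = 7.31 L.
Adiabatic: TV^(γ−1) = const ⇒ T₂ = 368×(0.229)^0.290 = 240 K; PV^γ = const ⇒ P₂ = 74.9 kPa.

240 K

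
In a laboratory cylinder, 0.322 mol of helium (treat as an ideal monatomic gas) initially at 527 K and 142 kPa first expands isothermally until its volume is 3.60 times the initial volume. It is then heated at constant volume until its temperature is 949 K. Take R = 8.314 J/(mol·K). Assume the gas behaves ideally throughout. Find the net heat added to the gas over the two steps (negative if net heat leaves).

V₁ = nRT₁/P₁ = 0.322×8.314×527/142 = 9.94 L.
Step 1 — Isothermal: T stays 527 K; PV = const ⇒ V₂ = 35.8 L, P₂ = 39.4 kPa.
ΔU = 0 (ideal gas, T constant).
W = nRT ln(V₂/V₁) = 0.322×8.314×527×ln(3.60) = 1810 J.
Q = ΔU + W = 1810 J.
State after step 1: P = 39.4 kPa, V = 35.8 L, T = 527 K.
Step 2 — Isochoric: V stays 35.8 L; P/T = const ⇒ T₂ = 949 K, P₂ = 71.0 kPa.
W = 0 (no volume change).
ΔU = nCvΔT = 0.322×12.5×(949−527) = 1690 J.
Q = ΔU = 1690 J.
Net over both steps: W = 1810 J, Q = 3500 J, ΔU = 1690 J.

3500 J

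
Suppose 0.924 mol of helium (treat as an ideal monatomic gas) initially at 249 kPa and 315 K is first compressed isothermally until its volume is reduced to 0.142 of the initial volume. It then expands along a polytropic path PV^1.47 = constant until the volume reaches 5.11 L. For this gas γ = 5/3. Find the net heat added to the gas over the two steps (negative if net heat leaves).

-4030 J

V₁ = nRT₁/P₁ = 0.924×8.314×315/249 = 9.72 L.
Step 1 — Isothermal: T stays 315 K; PV = const ⇒ V₂ = 1.38 L, P₂ = 1750 kPa.
ΔU = 0 (ideal gas, T constant).
W = nRT ln(V₂/V₁) = 0.924×8.314×315×ln(0.142) = -4720 J.
Q = ΔU + W = -4720 J.
State after step 1: P = 1750 kPa, V = 1.38 L, T = 315 K.
Step 2 — Polytropic n=1.47: T₂ = T₁(V₁/V₂)^(n−1) = 315×(0.270)^0.47 = 170 K; P₂ = P₁(V₁/V₂)^n = 256 kPa.
W = (P₁V₁−P₂V₂)/(n−1) = (1750×1.38−256×5.11)/0.47 = 2370 J.
ΔU = nCvΔT = 0.924×12.5×(170−315) = -1670 J.
Q = ΔU + W = 698 J.
Net over both steps: W = -2360 J, Q = -4030 J, ΔU = -1670 J.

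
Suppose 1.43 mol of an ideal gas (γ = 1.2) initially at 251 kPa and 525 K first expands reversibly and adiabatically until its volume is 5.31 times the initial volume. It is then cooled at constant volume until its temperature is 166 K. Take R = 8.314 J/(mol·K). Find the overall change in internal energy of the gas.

-21300 J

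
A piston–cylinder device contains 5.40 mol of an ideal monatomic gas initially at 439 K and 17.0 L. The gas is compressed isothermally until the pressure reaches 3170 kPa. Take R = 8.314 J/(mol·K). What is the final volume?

P₁ = nRT₁/V₁ = 5.40×8.314×439/17.0 = 1160 kPa.
Isothermal: T stays 439 K; PV = const ⇒ V₂ = 6.22 L, P₂ = 3170 kPa.

6.22 L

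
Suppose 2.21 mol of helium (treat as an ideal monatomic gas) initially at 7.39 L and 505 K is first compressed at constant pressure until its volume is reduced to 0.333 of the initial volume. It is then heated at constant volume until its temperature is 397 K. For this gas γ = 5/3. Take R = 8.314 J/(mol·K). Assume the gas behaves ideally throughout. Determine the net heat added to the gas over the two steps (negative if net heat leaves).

-9170 J

P₁ = nRT₁/V₁ = 2.21×8.314×505/7.39 = 1260 kPa.
Step 1 — Isobaric: P stays 1260 kPa; V/T = const ⇒ T₂ = 168 K, V₂ = 2.46 L.
W = PΔV = 1260×(2.46−7.39) kPa·L = -6190 J.
ΔU = nCvΔT = 2.21×12.5×(168−505) = -9280 J.
Q = ΔU + W = nCpΔT = -15500 J.
State after step 1: P = 1260 kPa, V = 2.46 L, T = 168 K.
Step 2 — Isochoric: V stays 2.46 L; P/T = const ⇒ T₂ = 397 K, P₂ = 2960 kPa.
W = 0 (no volume change).
ΔU = nCvΔT = 2.21×12.5×(397−168) = 6310 J.
Q = ΔU = 6310 J.
Net over both steps: W = -6190 J, Q = -9170 J, ΔU = -2980 J.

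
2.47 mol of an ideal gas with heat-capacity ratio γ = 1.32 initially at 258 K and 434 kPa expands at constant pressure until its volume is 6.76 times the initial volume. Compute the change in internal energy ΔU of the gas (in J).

V₁ = nRT₁/P₁ = 2.47×8.314×258/434 = 12.2 L.
Isobaric: P stays 434 kPa; V/T = const ⇒ T₂ = 1740 K, V₂ = 82.5 L.
For an ideal gas ΔU = nCvΔT with Cv = R/(γ−1) = 26.0 J/(mol·K).
ΔU = 2.47×26.0×(1740−258) = 95400 J.

95400 J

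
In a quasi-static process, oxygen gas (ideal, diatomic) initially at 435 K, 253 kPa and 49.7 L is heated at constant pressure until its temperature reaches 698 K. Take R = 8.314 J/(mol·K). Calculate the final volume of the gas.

79.7 L

Isobaric: P stays 253 kPa; V/T = const ⇒ T₂ = 698 K, V₂ = 79.7 L.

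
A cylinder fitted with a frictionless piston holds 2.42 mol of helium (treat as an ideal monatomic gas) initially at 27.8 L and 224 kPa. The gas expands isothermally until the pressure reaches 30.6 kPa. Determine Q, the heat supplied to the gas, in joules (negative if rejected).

12400 J

T₁ = P₁V₁/(nR) = 224×27.8/(2.42×8.314) = 310 K.
Isothermal: T stays 310 K; PV = const ⇒ V₂ = 204 L, P₂ = 30.6 kPa.
ΔU = 0 (ideal gas, T constant).
W = nRT ln(V₂/V₁) = 2.42×8.314×310×ln(7.32) = 12400 J.
Q = ΔU + W = 12400 J.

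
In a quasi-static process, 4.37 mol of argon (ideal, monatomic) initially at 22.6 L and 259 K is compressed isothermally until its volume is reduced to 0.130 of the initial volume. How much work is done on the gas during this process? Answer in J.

19200 J

P₁ = nRT₁/V₁ = 4.37×8.314×259/22.6 = 416 kPa.
Isothermal: T stays 259 K; PV = const ⇒ V₂ = 2.94 L, P₂ = 3200 kPa.
W = nRT ln(V₂/V₁) = 4.37×8.314×259×ln(0.130) = -19200 J.
Work done on the gas = −W_by = 19200 J.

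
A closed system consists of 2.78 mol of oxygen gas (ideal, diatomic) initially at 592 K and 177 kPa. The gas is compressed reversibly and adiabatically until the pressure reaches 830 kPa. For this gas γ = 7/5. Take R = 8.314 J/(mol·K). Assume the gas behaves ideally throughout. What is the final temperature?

921 K

V₁ = nRT₁/P₁ = 2.78×8.314×592/177 = 77.3 L.
Adiabatic: T₂/T₁ = (P₂/P₁)^((γ−1)/γ) ⇒ T₂ = 592×(4.69)^0.286 = 921 K; V₂ = 25.6 L.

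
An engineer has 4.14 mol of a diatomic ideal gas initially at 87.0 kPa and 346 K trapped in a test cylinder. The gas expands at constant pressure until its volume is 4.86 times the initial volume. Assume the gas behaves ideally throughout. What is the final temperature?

V₁ = nRT₁/P₁ = 4.14×8.314×346/87.0 = 137 L.
Isobaric: P stays 87.0 kPa; V/T = const ⇒ T₂ = 1680 K, V₂ = 665 L.

1680 K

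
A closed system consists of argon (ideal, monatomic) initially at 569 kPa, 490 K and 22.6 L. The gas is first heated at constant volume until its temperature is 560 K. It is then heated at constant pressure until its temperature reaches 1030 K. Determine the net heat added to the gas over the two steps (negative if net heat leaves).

33600 J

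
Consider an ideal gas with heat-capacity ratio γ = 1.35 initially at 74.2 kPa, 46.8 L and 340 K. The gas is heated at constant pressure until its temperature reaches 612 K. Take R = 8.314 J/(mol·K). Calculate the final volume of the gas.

Isobaric: P stays 74.2 kPa; V/T = const ⇒ T₂ = 612 K, V₂ = 84.2 L.

84.2 L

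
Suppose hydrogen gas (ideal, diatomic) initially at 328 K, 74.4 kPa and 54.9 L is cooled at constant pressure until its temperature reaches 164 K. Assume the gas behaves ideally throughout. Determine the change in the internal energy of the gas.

-5110 J

n = P₁V₁/(RT₁) = 74.4×54.9/(8.314×328) = 1.50 mol.
Isobaric: P stays 74.4 kPa; V/T = const ⇒ T₂ = 164 K, V₂ = 27.5 L.
For an ideal gas ΔU = nCvΔT with Cv = (5/2)R = 20.8 J/(mol·K).
ΔU = 1.50×20.8×(164−328) = -5110 J.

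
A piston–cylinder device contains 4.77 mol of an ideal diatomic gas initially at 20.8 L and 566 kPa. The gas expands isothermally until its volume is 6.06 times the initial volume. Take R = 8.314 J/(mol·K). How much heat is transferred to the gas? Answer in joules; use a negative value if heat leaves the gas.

T₁ = P₁V₁/(nR) = 566×20.8/(4.77×8.314) = 297 K.
Isothermal: T stays 297 K; PV = const ⇒ V₂ = 126 L, P₂ = 93.4 kPa.
ΔU = 0 (ideal gas, T constant).
W = nRT ln(V₂/V₁) = 4.77×8.314×297×ln(6.06) = 21200 J.
Q = ΔU + W = 21200 J.

21200 J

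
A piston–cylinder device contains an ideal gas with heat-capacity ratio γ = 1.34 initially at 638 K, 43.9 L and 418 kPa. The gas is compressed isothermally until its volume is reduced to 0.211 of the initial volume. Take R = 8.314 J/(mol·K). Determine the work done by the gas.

-28600 J

n = P₁V₁/(RT₁) = 418×43.9/(8.314×638) = 3.46 mol.
Isothermal: T stays 638 K; PV = const ⇒ V₂ = 9.26 L, P₂ = 1980 kPa.
W = nRT ln(V₂/V₁) = 3.46×8.314×638×ln(0.211) = -28600 J.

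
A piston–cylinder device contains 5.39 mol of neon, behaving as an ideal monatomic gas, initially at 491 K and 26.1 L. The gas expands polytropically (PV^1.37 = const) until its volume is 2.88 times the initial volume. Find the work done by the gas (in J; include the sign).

19300 J

P₁ = nRT₁/V₁ = 5.39×8.314×491/26.1 = 843 kPa.
Polytropic n=1.37: T₂ = T₁(V₁/V₂)^(n−1) = 491×(0.347)^0.37 = 332 K; P₂ = P₁(V₁/V₂)^n = 198 kPa.
W = (P₁V₁−P₂V₂)/(n−1) = (843×26.1−198×75.2)/0.37 = 19300 J.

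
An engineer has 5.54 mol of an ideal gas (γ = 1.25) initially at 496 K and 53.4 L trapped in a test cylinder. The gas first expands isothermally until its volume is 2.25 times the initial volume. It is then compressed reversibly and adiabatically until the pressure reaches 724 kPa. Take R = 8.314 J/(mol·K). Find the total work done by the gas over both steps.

P₁ = nRT₁/V₁ = 5.54×8.314×496/53.4 = 428 kPa.
Step 1 — Isothermal: T stays 496 K; PV = const ⇒ V₂ = 120 L, P₂ = 190 kPa.
ΔU = 0 (ideal gas, T constant).
W = nRT ln(V₂/V₁) = 5.54×8.314×496×ln(2.25) = 18500 J.
Q = ΔU + W = 18500 J.
State after step 1: P = 190 kPa, V = 120 L, T = 496 K.
Step 2 — Adiabatic: T₂/T₁ = (P₂/P₁)^((γ−1)/γ) ⇒ T₂ = 496×(3.81)^0.200 = 648 K; V₂ = 41.2 L.
ΔU = nCvΔT = 5.54×33.3×(648−496) = 28000 J.
Q = 0 for an adiabatic process, so W = −ΔU = -28000 J.
Net over both steps: W = -9490 J, Q = 18500 J, ΔU = 28000 J.

-9490 J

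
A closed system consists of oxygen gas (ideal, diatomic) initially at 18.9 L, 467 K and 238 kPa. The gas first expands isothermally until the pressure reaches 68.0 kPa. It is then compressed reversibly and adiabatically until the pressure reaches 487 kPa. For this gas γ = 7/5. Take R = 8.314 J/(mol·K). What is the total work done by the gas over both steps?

-2860 J

n = P₁V₁/(RT₁) = 238×18.9/(8.314×467) = 1.16 mol.
Step 1 — Isothermal: T stays 467 K; PV = const ⇒ V₂ = 66.1 L, P₂ = 68.0 kPa.
ΔU = 0 (ideal gas, T constant).
W = nRT ln(V₂/V₁) = 1.16×8.314×467×ln(3.50) = 5640 J.
Q = ΔU + W = 5640 J.
State after step 1: P = 68.0 kPa, V = 66.1 L, T = 467 K.
Step 2 — Adiabatic: T₂/T₁ = (P₂/P₁)^((γ−1)/γ) ⇒ T₂ = 467×(7.16)^0.286 = 820 K; V₂ = 16.2 L.
ΔU = nCvΔT = 1.16×20.8×(820−467) = 8490 J.
Q = 0 for an adiabatic process, so W = −ΔU = -8490 J.
Net over both steps: W = -2860 J, Q = 5640 J, ΔU = 8490 J.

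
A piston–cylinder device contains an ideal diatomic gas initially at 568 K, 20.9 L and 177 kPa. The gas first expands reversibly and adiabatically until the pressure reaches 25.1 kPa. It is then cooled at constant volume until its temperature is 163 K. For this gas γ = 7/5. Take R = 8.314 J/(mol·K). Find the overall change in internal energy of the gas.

n = P₁V₁/(RT₁) = 177×20.9/(8.314×568) = 0.783 mol.
Step 1 — Adiabatic: T₂/T₁ = (P₂/P₁)^((γ−1)/γ) ⇒ T₂ = 568×(0.142)^0.286 = 325 K; V₂ = 84.3 L.
ΔU = nCvΔT = 0.783×20.8×(325−568) = -3960 J.
Q = 0 for an adiabatic process, so W = −ΔU = 3960 J.
State after step 1: P = 25.1 kPa, V = 84.3 L, T = 325 K.
Step 2 — Isochoric: V stays 84.3 L; P/T = const ⇒ T₂ = 163 K, P₂ = 12.6 kPa.
W = 0 (no volume change).
ΔU = nCvΔT = 0.783×20.8×(163−325) = -2640 J.
Q = ΔU = -2640 J.
Net over both steps: W = 3960 J, Q = -2640 J, ΔU = -6590 J.

-6590 J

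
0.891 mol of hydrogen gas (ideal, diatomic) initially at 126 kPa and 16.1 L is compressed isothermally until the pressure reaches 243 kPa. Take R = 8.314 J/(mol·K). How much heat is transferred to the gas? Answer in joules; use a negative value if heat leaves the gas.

-1330 J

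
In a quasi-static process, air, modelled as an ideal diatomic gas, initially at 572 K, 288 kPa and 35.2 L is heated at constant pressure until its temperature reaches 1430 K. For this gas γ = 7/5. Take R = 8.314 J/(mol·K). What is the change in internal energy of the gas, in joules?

n = P₁V₁/(RT₁) = 288×35.2/(8.314×572) = 2.13 mol.
Isobaric: P stays 288 kPa; V/T = const ⇒ T₂ = 1430 K, V₂ = 88.0 L.
For an ideal gas ΔU = nCvΔT with Cv = (5/2)R = 20.8 J/(mol·K).
ΔU = 2.13×20.8×(1430−572) = 38000 J.

38000 J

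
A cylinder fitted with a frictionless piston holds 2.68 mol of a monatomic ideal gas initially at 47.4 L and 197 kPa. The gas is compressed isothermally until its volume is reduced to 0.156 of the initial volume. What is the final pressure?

1260 kPa

T₁ = P₁V₁/(nR) = 197×47.4/(2.68×8.314) = 419 K.
Isothermal: T stays 419 K; PV = const ⇒ V₂ = 7.39 L, P₂ = 1260 kPa.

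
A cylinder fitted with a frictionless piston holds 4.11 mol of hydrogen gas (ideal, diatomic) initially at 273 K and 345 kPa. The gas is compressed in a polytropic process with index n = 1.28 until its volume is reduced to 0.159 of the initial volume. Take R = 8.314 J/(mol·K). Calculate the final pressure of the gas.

V₁ = nRT₁/P₁ = 4.11×8.314×273/345 = 27.0 L.
Polytropic n=1.28: T₂ = T₁(V₁/V₂)^(n−1) = 273×(6.29)^0.28 = 457 K; P₂ = P₁(V₁/V₂)^n = 3630 kPa.

3630 kPa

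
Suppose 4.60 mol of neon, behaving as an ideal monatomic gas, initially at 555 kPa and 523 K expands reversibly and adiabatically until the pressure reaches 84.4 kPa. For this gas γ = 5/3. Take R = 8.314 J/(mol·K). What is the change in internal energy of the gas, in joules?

-15900 J

V₁ = nRT₁/P₁ = 4.60×8.314×523/555 = 36.0 L.
Adiabatic: T₂/T₁ = (P₂/P₁)^((γ−1)/γ) ⇒ T₂ = 523×(0.152)^0.400 = 246 K; V₂ = 112 L.
For an ideal gas ΔU = nCvΔT with Cv = (3/2)R = 12.5 J/(mol·K).
ΔU = 4.60×12.5×(246−523) = -15900 J.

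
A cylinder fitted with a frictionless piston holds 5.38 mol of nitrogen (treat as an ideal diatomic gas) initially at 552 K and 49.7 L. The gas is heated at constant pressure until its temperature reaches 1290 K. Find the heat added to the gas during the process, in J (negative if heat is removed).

P₁ = nRT₁/V₁ = 5.38×8.314×552/49.7 = 497 kPa.
Isobaric: P stays 497 kPa; V/T = const ⇒ T₂ = 1290 K, V₂ = 116 L.
W = PΔV = 497×(116−49.7) kPa·L = 33000 J.
ΔU = nCvΔT = 5.38×20.8×(1290−552) = 82500 J.
Q = ΔU + W = nCpΔT = 116000 J.

116000 J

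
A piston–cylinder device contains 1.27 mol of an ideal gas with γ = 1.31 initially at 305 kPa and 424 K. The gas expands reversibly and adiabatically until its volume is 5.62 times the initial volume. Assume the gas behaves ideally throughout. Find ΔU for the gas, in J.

-5990 J

V₁ = nRT₁/P₁ = 1.27×8.314×424/305 = 14.7 L.
Adiabatic: TV^(γ−1) = const ⇒ T₂ = 424×(0.178)^0.310 = 248 K; PV^γ = const ⇒ P₂ = 31.8 kPa.
For an ideal gas ΔU = nCvΔT with Cv = R/(γ−1) = 26.8 J/(mol·K).
ΔU = 1.27×26.8×(248−424) = -5990 J.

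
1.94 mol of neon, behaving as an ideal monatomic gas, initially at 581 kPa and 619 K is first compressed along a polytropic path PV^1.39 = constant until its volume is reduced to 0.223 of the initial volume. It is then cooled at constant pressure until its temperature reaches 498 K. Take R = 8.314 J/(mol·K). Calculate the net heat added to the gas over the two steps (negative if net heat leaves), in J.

V₁ = nRT₁/P₁ = 1.94×8.314×619/581 = 17.2 L.
Step 1 — Polytropic n=1.39: T₂ = T₁(V₁/V₂)^(n−1) = 619×(4.48)^0.39 = 1110 K; P₂ = P₁(V₁/V₂)^n = 4680 kPa.
W = (P₁V₁−P₂V₂)/(n−1) = (581×17.2−4680×3.83)/0.39 = -20400 J.
ΔU = nCvΔT = 1.94×12.5×(1110−619) = 11900 J.
Q = ΔU + W = -8450 J.
State after step 1: P = 4680 kPa, V = 3.83 L, T = 1110 K.
Step 2 — Isobaric: P stays 4680 kPa; V/T = const ⇒ T₂ = 498 K, V₂ = 1.72 L.
W = PΔV = 4680×(1.72−3.83) kPa·L = -9890 J.
ΔU = nCvΔT = 1.94×12.5×(498−1110) = -14800 J.
Q = ΔU + W = nCpΔT = -24700 J.
Net over both steps: W = -30300 J, Q = -33200 J, ΔU = -2930 J.

-33200 J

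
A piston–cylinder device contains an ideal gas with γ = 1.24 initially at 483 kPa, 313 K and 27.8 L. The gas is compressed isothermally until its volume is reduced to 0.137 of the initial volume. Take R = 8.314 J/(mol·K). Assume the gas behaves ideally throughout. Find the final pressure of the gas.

Isothermal: T stays 313 K; PV = const ⇒ V₂ = 3.81 L, P₂ = 3530 kPa.

3530 kPa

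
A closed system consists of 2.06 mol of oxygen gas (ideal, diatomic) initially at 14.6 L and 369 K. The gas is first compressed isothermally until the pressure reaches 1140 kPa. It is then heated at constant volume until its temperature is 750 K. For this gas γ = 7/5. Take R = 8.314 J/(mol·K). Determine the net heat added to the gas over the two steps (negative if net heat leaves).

10200 J

P₁ = nRT₁/V₁ = 2.06×8.314×369/14.6 = 433 kPa.
Step 1 — Isothermal: T stays 369 K; PV = const ⇒ V₂ = 5.54 L, P₂ = 1140 kPa.
ΔU = 0 (ideal gas, T constant).
W = nRT ln(V₂/V₁) = 2.06×8.314×369×ln(0.380) = -6120 J.
Q = ΔU + W = -6120 J.
State after step 1: P = 1140 kPa, V = 5.54 L, T = 369 K.
Step 2 — Isochoric: V stays 5.54 L; P/T = const ⇒ T₂ = 750 K, P₂ = 2320 kPa.
W = 0 (no volume change).
ΔU = nCvΔT = 2.06×20.8×(750−369) = 16300 J.
Q = ΔU = 16300 J.
Net over both steps: W = -6120 J, Q = 10200 J, ΔU = 16300 J.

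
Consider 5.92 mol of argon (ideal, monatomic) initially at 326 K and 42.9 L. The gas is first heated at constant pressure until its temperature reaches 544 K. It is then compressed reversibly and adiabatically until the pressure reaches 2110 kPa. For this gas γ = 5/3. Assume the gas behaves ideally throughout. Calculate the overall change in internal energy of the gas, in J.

56200 J

P₁ = nRT₁/V₁ = 5.92×8.314×326/42.9 = 374 kPa.
Step 1 — Isobaric: P stays 374 kPa; V/T = const ⇒ T₂ = 544 K, V₂ = 71.6 L.
W = PΔV = 374×(71.6−42.9) kPa·L = 10700 J.
ΔU = nCvΔT = 5.92×12.5×(544−326) = 16100 J.
Q = ΔU + W = nCpΔT = 26800 J.
State after step 1: P = 374 kPa, V = 71.6 L, T = 544 K.
Step 2 — Adiabatic: T₂/T₁ = (P₂/P₁)^((γ−1)/γ) ⇒ T₂ = 544×(5.64)^0.400 = 1090 K; V₂ = 25.4 L.
ΔU = nCvΔT = 5.92×12.5×(1090−544) = 40100 J.
Q = 0 for an adiabatic process, so W = −ΔU = -40100 J.
Net over both steps: W = -29300 J, Q = 26800 J, ΔU = 56200 J.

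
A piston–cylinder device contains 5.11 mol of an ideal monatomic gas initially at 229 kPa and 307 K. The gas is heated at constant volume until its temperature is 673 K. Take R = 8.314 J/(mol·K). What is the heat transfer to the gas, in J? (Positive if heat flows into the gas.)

V₁ = nRT₁/P₁ = 5.11×8.314×307/229 = 57.0 L.
Isochoric: V stays 57.0 L; P/T = const ⇒ T₂ = 673 K, P₂ = 502 kPa.
W = 0 (no volume change).
ΔU = nCvΔT = 5.11×12.5×(673−307) = 23300 J.
Q = ΔU = 23300 J.

23300 J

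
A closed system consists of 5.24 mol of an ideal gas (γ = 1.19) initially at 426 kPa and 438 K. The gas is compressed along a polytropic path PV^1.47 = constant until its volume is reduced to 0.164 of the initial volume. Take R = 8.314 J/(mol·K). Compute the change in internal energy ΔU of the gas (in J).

V₁ = nRT₁/P₁ = 5.24×8.314×438/426 = 44.8 L.
Polytropic n=1.47: T₂ = T₁(V₁/V₂)^(n−1) = 438×(6.10)^0.47 = 1020 K; P₂ = P₁(V₁/V₂)^n = 6080 kPa.
For an ideal gas ΔU = nCvΔT with Cv = R/(γ−1) = 43.8 J/(mol·K).
ΔU = 5.24×43.8×(1020−438) = 134000 J.

134000 J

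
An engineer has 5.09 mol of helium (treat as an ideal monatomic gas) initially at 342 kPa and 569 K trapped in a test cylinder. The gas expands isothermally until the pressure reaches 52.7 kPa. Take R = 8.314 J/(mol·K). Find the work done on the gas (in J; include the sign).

-45000 J

V₁ = nRT₁/P₁ = 5.09×8.314×569/342 = 70.4 L.
Isothermal: T stays 569 K; PV = const ⇒ V₂ = 457 L, P₂ = 52.7 kPa.
W = nRT ln(V₂/V₁) = 5.09×8.314×569×ln(6.49) = 45000 J.
Work done on the gas = −W_by = -45000 J.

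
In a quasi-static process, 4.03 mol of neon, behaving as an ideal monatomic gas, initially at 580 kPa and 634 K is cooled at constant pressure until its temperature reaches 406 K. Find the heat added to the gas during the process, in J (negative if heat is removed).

V₁ = nRT₁/P₁ = 4.03×8.314×634/580 = 36.6 L.
Isobaric: P stays 580 kPa; V/T = const ⇒ T₂ = 406 K, V₂ = 23.5 L.
W = PΔV = 580×(23.5−36.6) kPa·L = -7640 J.
ΔU = nCvΔT = 4.03×12.5×(406−634) = -11500 J.
Q = ΔU + W = nCpΔT = -19100 J.

-19100 J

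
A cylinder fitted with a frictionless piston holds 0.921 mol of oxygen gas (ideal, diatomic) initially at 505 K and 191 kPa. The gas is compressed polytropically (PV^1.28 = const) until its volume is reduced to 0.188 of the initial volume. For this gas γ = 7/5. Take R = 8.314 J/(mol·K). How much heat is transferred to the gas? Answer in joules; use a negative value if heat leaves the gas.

-2470 J

V₁ = nRT₁/P₁ = 0.921×8.314×505/191 = 20.2 L.
Polytropic n=1.28: T₂ = T₁(V₁/V₂)^(n−1) = 505×(5.32)^0.28 = 806 K; P₂ = P₁(V₁/V₂)^n = 1620 kPa.
W = (P₁V₁−P₂V₂)/(n−1) = (191×20.2−1620×3.81)/0.28 = -8240 J.
ΔU = nCvΔT = 0.921×20.8×(806−505) = 5770 J.
Q = ΔU + W = -2470 J.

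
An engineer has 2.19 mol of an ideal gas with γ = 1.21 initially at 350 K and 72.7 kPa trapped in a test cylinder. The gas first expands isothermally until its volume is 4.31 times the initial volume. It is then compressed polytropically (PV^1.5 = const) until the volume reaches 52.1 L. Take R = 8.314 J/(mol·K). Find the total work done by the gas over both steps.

V₁ = nRT₁/P₁ = 2.19×8.314×350/72.7 = 87.7 L.
Step 1 — Isothermal: T stays 350 K; PV = const ⇒ V₂ = 378 L, P₂ = 16.9 kPa.
ΔU = 0 (ideal gas, T constant).
W = nRT ln(V₂/V₁) = 2.19×8.314×350×ln(4.31) = 9310 J.
Q = ΔU + W = 9310 J.
State after step 1: P = 16.9 kPa, V = 378 L, T = 350 K.
Step 2 — Polytropic n=1.5: T₂ = T₁(V₁/V₂)^(n−1) = 350×(7.25)^0.50 = 943 K; P₂ = P₁(V₁/V₂)^n = 329 kPa.
W = (P₁V₁−P₂V₂)/(n−1) = (16.9×378−329×52.1)/0.50 = -21600 J.
ΔU = nCvΔT = 2.19×39.6×(943−350) = 51400 J.
Q = ΔU + W = 29800 J.
Net over both steps: W = -12300 J, Q = 39100 J, ΔU = 51400 J.

-12300 J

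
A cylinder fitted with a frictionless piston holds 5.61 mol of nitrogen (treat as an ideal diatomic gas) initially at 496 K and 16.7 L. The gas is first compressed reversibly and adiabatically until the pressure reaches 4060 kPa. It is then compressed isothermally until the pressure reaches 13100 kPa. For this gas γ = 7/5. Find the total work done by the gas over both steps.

-57600 J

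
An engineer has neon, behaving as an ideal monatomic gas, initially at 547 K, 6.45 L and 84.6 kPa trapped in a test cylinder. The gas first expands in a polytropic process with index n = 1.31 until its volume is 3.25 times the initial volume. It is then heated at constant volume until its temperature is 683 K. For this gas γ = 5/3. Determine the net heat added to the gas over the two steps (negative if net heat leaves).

742 J

n = P₁V₁/(RT₁) = 84.6×6.45/(8.314×547) = 0.120 mol.
Step 1 — Polytropic n=1.31: T₂ = T₁(V₁/V₂)^(n−1) = 547×(0.308)^0.31 = 380 K; P₂ = P₁(V₁/V₂)^n = 18.1 kPa.
W = (P₁V₁−P₂V₂)/(n−1) = (84.6×6.45−18.1×21.0)/0.31 = 539 J.
ΔU = nCvΔT = 0.120×12.5×(380−547) = -251 J.
Q = ΔU + W = 288 J.
State after step 1: P = 18.1 kPa, V = 21.0 L, T = 380 K.
Step 2 — Isochoric: V stays 21.0 L; P/T = const ⇒ T₂ = 683 K, P₂ = 32.5 kPa.
W = 0 (no volume change).
ΔU = nCvΔT = 0.120×12.5×(683−380) = 454 J.
Q = ΔU = 454 J.
Net over both steps: W = 539 J, Q = 742 J, ΔU = 204 J.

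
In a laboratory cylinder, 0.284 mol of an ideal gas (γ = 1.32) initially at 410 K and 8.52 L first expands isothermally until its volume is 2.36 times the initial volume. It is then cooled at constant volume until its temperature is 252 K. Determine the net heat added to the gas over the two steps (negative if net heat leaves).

-335 J

P₁ = nRT₁/V₁ = 0.284×8.314×410/8.52 = 114 kPa.
Step 1 — Isothermal: T stays 410 K; PV = const ⇒ V₂ = 20.1 L, P₂ = 48.1 kPa.
ΔU = 0 (ideal gas, T constant).
W = nRT ln(V₂/V₁) = 0.284×8.314×410×ln(2.36) = 831 J.
Q = ΔU + W = 831 J.
State after step 1: P = 48.1 kPa, V = 20.1 L, T = 410 K.
Step 2 — Isochoric: V stays 20.1 L; P/T = const ⇒ T₂ = 252 K, P₂ = 29.6 kPa.
W = 0 (no volume change).
ΔU = nCvΔT = 0.284×26.0×(252−410) = -1170 J.
Q = ΔU = -1170 J.
Net over both steps: W = 831 J, Q = -335 J, ΔU = -1170 J.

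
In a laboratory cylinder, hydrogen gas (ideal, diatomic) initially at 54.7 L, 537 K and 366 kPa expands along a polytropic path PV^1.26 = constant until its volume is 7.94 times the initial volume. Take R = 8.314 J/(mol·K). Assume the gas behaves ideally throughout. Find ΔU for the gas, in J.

-20800 J

n = P₁V₁/(RT₁) = 366×54.7/(8.314×537) = 4.48 mol.
Polytropic n=1.26: T₂ = T₁(V₁/V₂)^(n−1) = 537×(0.126)^0.26 = 313 K; P₂ = P₁(V₁/V₂)^n = 26.9 kPa.
For an ideal gas ΔU = nCvΔT with Cv = (5/2)R = 20.8 J/(mol·K).
ΔU = 4.48×20.8×(313−537) = -20800 J.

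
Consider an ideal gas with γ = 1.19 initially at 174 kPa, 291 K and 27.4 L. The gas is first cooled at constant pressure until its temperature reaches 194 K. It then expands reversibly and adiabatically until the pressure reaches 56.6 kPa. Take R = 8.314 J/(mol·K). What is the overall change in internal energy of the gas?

n = P₁V₁/(RT₁) = 174×27.4/(8.314×291) = 1.97 mol.
Step 1 — Isobaric: P stays 174 kPa; V/T = const ⇒ T₂ = 194 K, V₂ = 18.3 L.
W = PΔV = 174×(18.3−27.4) kPa·L = -1590 J.
ΔU = nCvΔT = 1.97×43.8×(194−291) = -8360 J.
Q = ΔU + W = nCpΔT = -9950 J.
State after step 1: P = 174 kPa, V = 18.3 L, T = 194 K.
Step 2 — Adiabatic: T₂/T₁ = (P₂/P₁)^((γ−1)/γ) ⇒ T₂ = 194×(0.325)^0.160 = 162 K; V₂ = 46.9 L.
ΔU = nCvΔT = 1.97×43.8×(162−194) = -2750 J.
Q = 0 for an adiabatic process, so W = −ΔU = 2750 J.
Net over both steps: W = 1160 J, Q = -9950 J, ΔU = -11100 J.

-11100 J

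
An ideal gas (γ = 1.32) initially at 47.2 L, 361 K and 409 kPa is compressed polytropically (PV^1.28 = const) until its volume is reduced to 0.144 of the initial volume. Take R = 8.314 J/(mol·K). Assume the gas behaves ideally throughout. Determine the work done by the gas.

-49700 J

n = P₁V₁/(RT₁) = 409×47.2/(8.314×361) = 6.43 mol.
Polytropic n=1.28: T₂ = T₁(V₁/V₂)^(n−1) = 361×(6.94)^0.28 = 621 K; P₂ = P₁(V₁/V₂)^n = 4890 kPa.
W = (P₁V₁−P₂V₂)/(n−1) = (409×47.2−4890×6.80)/0.28 = -49700 J.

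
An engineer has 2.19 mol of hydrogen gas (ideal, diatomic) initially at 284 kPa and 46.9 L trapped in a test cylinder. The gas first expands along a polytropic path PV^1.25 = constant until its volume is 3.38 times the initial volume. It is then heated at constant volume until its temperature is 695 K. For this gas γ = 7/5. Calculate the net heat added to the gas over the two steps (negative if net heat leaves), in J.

12300 J

T₁ = P₁V₁/(nR) = 284×46.9/(2.19×8.314) = 732 K.
Step 1 — Polytropic n=1.25: T₂ = T₁(V₁/V₂)^(n−1) = 732×(0.296)^0.25 = 540 K; P₂ = P₁(V₁/V₂)^n = 62.0 kPa.
W = (P₁V₁−P₂V₂)/(n−1) = (284×46.9−62.0×159)/0.25 = 14000 J.
ΔU = nCvΔT = 2.19×20.8×(540−732) = -8740 J.
Q = ΔU + W = 5240 J.
State after step 1: P = 62.0 kPa, V = 159 L, T = 540 K.
Step 2 — Isochoric: V stays 159 L; P/T = const ⇒ T₂ = 695 K, P₂ = 79.8 kPa.
W = 0 (no volume change).
ΔU = nCvΔT = 2.19×20.8×(695−540) = 7080 J.
Q = ΔU = 7080 J.
Net over both steps: W = 14000 J, Q = 12300 J, ΔU = -1660 J.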